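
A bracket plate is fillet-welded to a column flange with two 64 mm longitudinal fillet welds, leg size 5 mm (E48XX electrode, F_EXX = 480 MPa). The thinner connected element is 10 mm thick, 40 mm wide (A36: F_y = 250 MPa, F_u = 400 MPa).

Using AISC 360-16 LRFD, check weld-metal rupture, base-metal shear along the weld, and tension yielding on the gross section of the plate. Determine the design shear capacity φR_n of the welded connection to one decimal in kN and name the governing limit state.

Weld metal: throat = 0.707×5 = 3.535 mm, L = 2×64 = 128 mm. φR_n = 0.75 × 0.6 × 480 × 3.535 × 128 = 97.7 kN.
Base metal shear (10 mm plate): yield φR_n = 1.0×0.6×250×10×128 = 192.0 kN; rupture φR_n = 0.75×0.6×400×10×128 = 230.4 kN; take 192.0 kN (yield).
Tension yield (gross): A_g = 40×10 = 400 mm². φR_n = 0.90 × 250 × 400 = 90.0 kN.
Governing: min(97.7, 192.0, 90.0) = 90.0 kN → gross-section yield.

90.0 kN (gross-section yield governs)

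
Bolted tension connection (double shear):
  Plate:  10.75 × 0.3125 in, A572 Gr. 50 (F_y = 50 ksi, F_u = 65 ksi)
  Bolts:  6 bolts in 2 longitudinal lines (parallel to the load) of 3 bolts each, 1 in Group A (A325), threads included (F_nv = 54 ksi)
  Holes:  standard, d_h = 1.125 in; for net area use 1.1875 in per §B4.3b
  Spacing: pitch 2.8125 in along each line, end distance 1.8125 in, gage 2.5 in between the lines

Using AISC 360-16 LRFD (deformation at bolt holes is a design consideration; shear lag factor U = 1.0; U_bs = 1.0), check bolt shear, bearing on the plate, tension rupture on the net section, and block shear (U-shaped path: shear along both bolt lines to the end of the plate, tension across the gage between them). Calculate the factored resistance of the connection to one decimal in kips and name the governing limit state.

101.7 kips (block shear governs)

Bolt shear: A_b = π(1)²/4 = 0.7854 in². φR_n = 0.75 × 54 × 0.7854 × 6 × 2 = 381.7 kips.
Bearing (0.3125 in plate, F_u = 65 ksi): end bolts L_c = 1.8125 − 1.125/2 = 1.25, R_n = min(1.2×1.25×0.3125×65, 2.4×1×0.3125×65) = 30.469 kips/bolt; interior L_c = 2.8125 − 1.125 = 1.6875, R_n = 41.133 kips/bolt. φR_n = 0.75 × (2×30.469 + 4×41.133) = 169.1 kips.
Tension rupture (net): A_n = (10.75 − 2×1.1875)×0.3125 = 2.6172 in² (U = 1.0, A_e = A_n). φR_n = 0.75 × 65 × 2.6172 = 127.6 kips.
Block shear: shear path 2×[1.8125+2×2.8125] = 2×7.4375 in, A_gv = 4.6484, A_nv = 2×(7.4375 − 2.5×1.1875)×0.3125 = 2.793 in²; tension across gage: (2.5 − 1×1.1875)×0.3125 = 0.41016 in². R_n = min(0.6×65×2.793, 0.6×50×4.6484) + 1.0×65×0.41016 = min(108.93, 139.45) + 26.66 = 135.59 kips. φR_n = 0.75 × 135.59 = 101.7 kips.
Governing: min(381.7, 169.1, 127.6, 101.7) = 101.7 kips → block shear.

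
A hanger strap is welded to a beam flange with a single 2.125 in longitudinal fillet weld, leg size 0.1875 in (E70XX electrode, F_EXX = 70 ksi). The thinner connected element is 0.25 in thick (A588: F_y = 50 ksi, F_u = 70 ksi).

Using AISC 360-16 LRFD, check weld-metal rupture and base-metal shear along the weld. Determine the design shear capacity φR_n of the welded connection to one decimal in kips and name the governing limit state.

8.9 kips (weld metal governs)

Weld metal: throat = 0.707×0.1875 = 0.13256 in, L = 2.125 in. φR_n = 0.75 × 0.6 × 70 × 0.13256 × 2.125 = 8.9 kips.
Base metal shear (0.25 in plate): yield φR_n = 1.0×0.6×50×0.25×2.125 = 15.9 kips; rupture φR_n = 0.75×0.6×70×0.25×2.125 = 16.7 kips; take 15.9 kips (yield).
Governing: min(8.9, 15.9) = 8.9 kips → weld metal.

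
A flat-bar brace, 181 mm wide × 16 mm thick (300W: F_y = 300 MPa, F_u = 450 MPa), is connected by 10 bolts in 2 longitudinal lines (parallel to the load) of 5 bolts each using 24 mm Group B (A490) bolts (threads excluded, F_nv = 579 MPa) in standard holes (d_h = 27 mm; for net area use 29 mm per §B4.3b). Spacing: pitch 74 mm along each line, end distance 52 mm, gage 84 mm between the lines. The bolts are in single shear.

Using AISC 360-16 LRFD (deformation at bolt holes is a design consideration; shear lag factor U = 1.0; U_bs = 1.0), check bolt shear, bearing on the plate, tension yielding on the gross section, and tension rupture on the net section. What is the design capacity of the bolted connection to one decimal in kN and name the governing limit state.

664.2 kN (net-section rupture governs)

Bolt shear: A_b = π(24)²/4 = 452.39 mm². φR_n = 0.75 × 579 × 452.39 × 10 × 1 = 1964.5 kN.
Bearing (16 mm plate, F_u = 450 MPa): end bolts L_c = 52 − 27/2 = 38.5, R_n = min(1.2×38.5×16×450, 2.4×24×16×450) = 332.64 kN/bolt; interior L_c = 74 − 27 = 47, R_n = 406.08 kN/bolt. φR_n = 0.75 × (2×332.64 + 8×406.08) = 2935.4 kN.
Tension yield (gross): A_g = 181×16 = 2896 mm². φR_n = 0.90 × 300 × 2896 = 781.9 kN.
Tension rupture (net): A_n = (181 − 2×29)×16 = 1968 mm² (U = 1.0, A_e = A_n). φR_n = 0.75 × 450 × 1968 = 664.2 kN.
Governing: min(1964.5, 2935.4, 781.9, 664.2) = 664.2 kN → net-section rupture.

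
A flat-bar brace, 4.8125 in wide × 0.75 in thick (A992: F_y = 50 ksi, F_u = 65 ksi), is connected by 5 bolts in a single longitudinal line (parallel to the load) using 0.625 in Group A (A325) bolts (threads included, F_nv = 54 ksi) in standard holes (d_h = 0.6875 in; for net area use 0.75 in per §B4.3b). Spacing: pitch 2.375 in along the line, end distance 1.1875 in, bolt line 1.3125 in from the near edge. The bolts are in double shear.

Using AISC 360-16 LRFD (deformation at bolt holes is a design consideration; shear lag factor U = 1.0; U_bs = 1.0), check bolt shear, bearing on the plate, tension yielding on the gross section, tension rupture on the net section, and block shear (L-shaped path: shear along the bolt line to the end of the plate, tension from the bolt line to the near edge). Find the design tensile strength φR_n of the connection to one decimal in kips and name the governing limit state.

Bolt shear: A_b = π(0.625)²/4 = 0.3068 in². φR_n = 0.75 × 54 × 0.3068 × 5 × 2 = 124.3 kips.
Bearing (0.75 in plate, F_u = 65 ksi): end bolts L_c = 1.1875 − 0.6875/2 = 0.84375, R_n = min(1.2×0.84375×0.75×65, 2.4×0.625×0.75×65) = 49.359 kips/bolt; interior L_c = 2.375 − 0.6875 = 1.6875, R_n = 73.125 kips/bolt. φR_n = 0.75 × (1×49.359 + 4×73.125) = 256.4 kips.
Tension yield (gross): A_g = 4.8125×0.75 = 3.6094 in². φR_n = 0.90 × 50 × 3.6094 = 162.4 kips.
Tension rupture (net): A_n = (4.8125 − 1×0.75)×0.75 = 3.0469 in² (U = 1.0, A_e = A_n). φR_n = 0.75 × 65 × 3.0469 = 148.5 kips.
Block shear: shear path 1×[1.1875+4×2.375] = 1×10.6875 in, A_gv = 8.0156, A_nv = 1×(10.6875 − 4.5×0.75)×0.75 = 5.4844 in²; tension to near edge: (1.3125 − 0.5×0.75)×0.75 = 0.70313 in². R_n = min(0.6×65×5.4844, 0.6×50×8.0156) + 1.0×65×0.70313 = min(213.89, 240.47) + 45.703 = 259.59 kips. φR_n = 0.75 × 259.59 = 194.7 kips.
Governing: min(124.3, 256.4, 162.4, 148.5, 194.7) = 124.3 kips → bolt shear.

124.3 kips (bolt shear governs)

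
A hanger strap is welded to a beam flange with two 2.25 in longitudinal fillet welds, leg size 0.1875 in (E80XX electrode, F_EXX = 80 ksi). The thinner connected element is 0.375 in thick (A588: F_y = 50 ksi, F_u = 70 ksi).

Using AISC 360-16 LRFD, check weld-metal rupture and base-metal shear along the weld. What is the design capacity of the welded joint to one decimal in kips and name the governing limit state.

Weld metal: throat = 0.707×0.1875 = 0.13256 in, L = 2×2.25 = 4.5 in. φR_n = 0.75 × 0.6 × 80 × 0.13256 × 4.5 = 21.5 kips.
Base metal shear (0.375 in plate): yield φR_n = 1.0×0.6×50×0.375×4.5 = 50.6 kips; rupture φR_n = 0.75×0.6×70×0.375×4.5 = 53.2 kips; take 50.6 kips (yield).
Governing: min(21.5, 50.6) = 21.5 kips → weld metal.

21.5 kips (weld metal governs)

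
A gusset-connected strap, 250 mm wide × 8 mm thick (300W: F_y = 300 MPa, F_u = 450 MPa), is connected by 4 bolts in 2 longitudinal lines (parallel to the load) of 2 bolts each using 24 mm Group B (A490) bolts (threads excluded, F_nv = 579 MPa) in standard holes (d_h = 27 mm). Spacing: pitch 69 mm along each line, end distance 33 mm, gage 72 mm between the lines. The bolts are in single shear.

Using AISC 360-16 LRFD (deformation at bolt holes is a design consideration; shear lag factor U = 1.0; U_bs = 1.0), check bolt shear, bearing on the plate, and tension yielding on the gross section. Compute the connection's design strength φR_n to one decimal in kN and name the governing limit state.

398.5 kN (bearing governs)

Bolt shear: A_b = π(24)²/4 = 452.39 mm². φR_n = 0.75 × 579 × 452.39 × 4 × 1 = 785.8 kN.
Bearing (8 mm plate, F_u = 450 MPa): end bolts L_c = 33 − 27/2 = 19.5, R_n = min(1.2×19.5×8×450, 2.4×24×8×450) = 84.24 kN/bolt; interior L_c = 69 − 27 = 42, R_n = 181.44 kN/bolt. φR_n = 0.75 × (2×84.24 + 2×181.44) = 398.5 kN.
Tension yield (gross): A_g = 250×8 = 2000 mm². φR_n = 0.90 × 300 × 2000 = 540.0 kN.
Governing: min(785.8, 398.5, 540.0) = 398.5 kN → bearing.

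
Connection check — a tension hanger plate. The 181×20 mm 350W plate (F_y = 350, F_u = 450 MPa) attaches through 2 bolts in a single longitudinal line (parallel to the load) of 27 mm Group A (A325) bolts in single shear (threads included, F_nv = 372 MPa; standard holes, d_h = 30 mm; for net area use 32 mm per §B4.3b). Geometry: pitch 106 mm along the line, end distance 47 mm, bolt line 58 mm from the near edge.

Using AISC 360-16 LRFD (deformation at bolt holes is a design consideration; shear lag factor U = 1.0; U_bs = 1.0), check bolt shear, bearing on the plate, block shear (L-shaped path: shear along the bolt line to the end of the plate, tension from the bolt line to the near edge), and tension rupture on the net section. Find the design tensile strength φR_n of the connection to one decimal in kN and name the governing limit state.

319.5 kN (bolt shear governs)

Bolt shear: A_b = π(27)²/4 = 572.56 mm². φR_n = 0.75 × 372 × 572.56 × 2 × 1 = 319.5 kN.
Bearing (20 mm plate, F_u = 450 MPa): end bolts L_c = 47 − 30/2 = 32, R_n = min(1.2×32×20×450, 2.4×27×20×450) = 345.6 kN/bolt; interior L_c = 106 − 30 = 76, R_n = 583.2 kN/bolt. φR_n = 0.75 × (1×345.6 + 1×583.2) = 696.6 kN.
Block shear: shear path 1×[47+1×106] = 1×153 mm, A_gv = 3060, A_nv = 1×(153 − 1.5×32)×20 = 2100 mm²; tension to near edge: (58 − 0.5×32)×20 = 840 mm². R_n = min(0.6×450×2100, 0.6×350×3060) + 1.0×450×840 = min(567, 642.6) + 378 = 945 kN. φR_n = 0.75 × 945 = 708.8 kN.
Tension rupture (net): A_n = (181 − 1×32)×20 = 2980 mm² (U = 1.0, A_e = A_n). φR_n = 0.75 × 450 × 2980 = 1005.8 kN.
Governing: min(319.5, 696.6, 708.8, 1005.8) = 319.5 kN → bolt shear.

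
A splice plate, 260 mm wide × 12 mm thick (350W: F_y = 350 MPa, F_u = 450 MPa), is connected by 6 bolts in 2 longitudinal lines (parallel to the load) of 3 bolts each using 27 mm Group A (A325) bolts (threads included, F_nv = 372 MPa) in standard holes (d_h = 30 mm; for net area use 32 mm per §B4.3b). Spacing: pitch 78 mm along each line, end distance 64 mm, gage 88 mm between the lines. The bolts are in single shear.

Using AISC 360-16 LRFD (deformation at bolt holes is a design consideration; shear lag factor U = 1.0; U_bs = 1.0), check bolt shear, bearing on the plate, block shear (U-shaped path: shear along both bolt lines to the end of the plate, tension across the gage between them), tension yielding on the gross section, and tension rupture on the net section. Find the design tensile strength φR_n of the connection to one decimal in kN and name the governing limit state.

793.8 kN (net-section rupture governs)

Bolt shear: A_b = π(27)²/4 = 572.56 mm². φR_n = 0.75 × 372 × 572.56 × 6 × 1 = 958.5 kN.
Bearing (12 mm plate, F_u = 450 MPa): end bolts L_c = 64 − 30/2 = 49, R_n = min(1.2×49×12×450, 2.4×27×12×450) = 317.52 kN/bolt; interior L_c = 78 − 30 = 48, R_n = 311.04 kN/bolt. φR_n = 0.75 × (2×317.52 + 4×311.04) = 1409.4 kN.
Block shear: shear path 2×[64+2×78] = 2×220 mm, A_gv = 5280, A_nv = 2×(220 − 2.5×32)×12 = 3360 mm²; tension across gage: (88 − 1×32)×12 = 672 mm². R_n = min(0.6×450×3360, 0.6×350×5280) + 1.0×450×672 = min(907.2, 1108.8) + 302.4 = 1209.6 kN. φR_n = 0.75 × 1209.6 = 907.2 kN.
Tension yield (gross): A_g = 260×12 = 3120 mm². φR_n = 0.90 × 350 × 3120 = 982.8 kN.
Tension rupture (net): A_n = (260 − 2×32)×12 = 2352 mm² (U = 1.0, A_e = A_n). φR_n = 0.75 × 450 × 2352 = 793.8 kN.
Governing: min(958.5, 1409.4, 907.2, 982.8, 793.8) = 793.8 kN → net-section rupture.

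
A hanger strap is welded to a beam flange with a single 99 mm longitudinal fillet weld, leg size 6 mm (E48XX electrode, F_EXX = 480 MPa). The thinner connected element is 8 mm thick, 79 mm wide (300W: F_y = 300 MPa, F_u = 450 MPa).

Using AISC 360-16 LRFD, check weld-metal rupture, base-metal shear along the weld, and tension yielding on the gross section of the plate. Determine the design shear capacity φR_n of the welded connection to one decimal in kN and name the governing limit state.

90.7 kN (weld metal governs)

Weld metal: throat = 0.707×6 = 4.242 mm, L = 99 mm. φR_n = 0.75 × 0.6 × 480 × 4.242 × 99 = 90.7 kN.
Base metal shear (8 mm plate): yield φR_n = 1.0×0.6×300×8×99 = 142.6 kN; rupture φR_n = 0.75×0.6×450×8×99 = 160.4 kN; take 142.6 kN (yield).
Tension yield (gross): A_g = 79×8 = 632 mm². φR_n = 0.90 × 300 × 632 = 170.6 kN.
Governing: min(90.7, 142.6, 170.6) = 90.7 kN → weld metal.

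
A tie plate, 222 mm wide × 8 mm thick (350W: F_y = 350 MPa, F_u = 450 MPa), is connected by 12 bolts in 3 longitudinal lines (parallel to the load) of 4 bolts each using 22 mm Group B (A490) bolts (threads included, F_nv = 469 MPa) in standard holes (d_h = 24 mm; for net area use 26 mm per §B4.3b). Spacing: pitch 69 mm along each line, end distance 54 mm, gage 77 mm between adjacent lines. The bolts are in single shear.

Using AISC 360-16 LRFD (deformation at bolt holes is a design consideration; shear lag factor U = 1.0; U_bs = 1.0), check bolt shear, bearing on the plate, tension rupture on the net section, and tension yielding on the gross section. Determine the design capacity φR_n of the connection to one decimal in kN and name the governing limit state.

388.8 kN (net-section rupture governs)

Bolt shear: A_b = π(22)²/4 = 380.13 mm². φR_n = 0.75 × 469 × 380.13 × 12 × 1 = 1604.5 kN.
Bearing (8 mm plate, F_u = 450 MPa): end bolts L_c = 54 − 24/2 = 42, R_n = min(1.2×42×8×450, 2.4×22×8×450) = 181.44 kN/bolt; interior L_c = 69 − 24 = 45, R_n = 190.08 kN/bolt. φR_n = 0.75 × (3×181.44 + 9×190.08) = 1691.3 kN.
Tension rupture (net): A_n = (222 − 3×26)×8 = 1152 mm² (U = 1.0, A_e = A_n). φR_n = 0.75 × 450 × 1152 = 388.8 kN.
Tension yield (gross): A_g = 222×8 = 1776 mm². φR_n = 0.90 × 350 × 1776 = 559.4 kN.
Governing: min(1604.5, 1691.3, 388.8, 559.4) = 388.8 kN → net-section rupture.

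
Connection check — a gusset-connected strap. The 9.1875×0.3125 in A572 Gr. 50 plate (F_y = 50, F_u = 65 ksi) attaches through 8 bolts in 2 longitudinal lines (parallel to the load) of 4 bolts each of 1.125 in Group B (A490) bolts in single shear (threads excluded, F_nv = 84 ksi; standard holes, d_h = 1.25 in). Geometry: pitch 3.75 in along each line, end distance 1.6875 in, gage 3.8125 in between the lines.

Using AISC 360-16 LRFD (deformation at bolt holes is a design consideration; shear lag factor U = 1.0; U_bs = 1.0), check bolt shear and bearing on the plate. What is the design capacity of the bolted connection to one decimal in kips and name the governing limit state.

Bolt shear: A_b = π(1.125)²/4 = 0.99402 in². φR_n = 0.75 × 84 × 0.99402 × 8 × 1 = 501.0 kips.
Bearing (0.3125 in plate, F_u = 65 ksi): end bolts L_c = 1.6875 − 1.25/2 = 1.0625, R_n = min(1.2×1.0625×0.3125×65, 2.4×1.125×0.3125×65) = 25.898 kips/bolt; interior L_c = 3.75 − 1.25 = 2.5, R_n = 54.844 kips/bolt. φR_n = 0.75 × (2×25.898 + 6×54.844) = 285.6 kips.
Governing: min(501.0, 285.6) = 285.6 kips → bearing.

285.6 kips (bearing governs)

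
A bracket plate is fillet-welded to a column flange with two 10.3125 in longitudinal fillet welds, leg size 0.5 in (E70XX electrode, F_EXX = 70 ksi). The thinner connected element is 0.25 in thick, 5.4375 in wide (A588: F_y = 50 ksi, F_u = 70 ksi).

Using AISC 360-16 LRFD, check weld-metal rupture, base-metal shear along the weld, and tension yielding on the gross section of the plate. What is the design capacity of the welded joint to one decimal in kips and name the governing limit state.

61.2 kips (gross-section yield governs)

Weld metal: throat = 0.707×0.5 = 0.3535 in, L = 2×10.3125 = 20.625 in. φR_n = 0.75 × 0.6 × 70 × 0.3535 × 20.625 = 229.7 kips.
Base metal shear (0.25 in plate): yield φR_n = 1.0×0.6×50×0.25×20.625 = 154.7 kips; rupture φR_n = 0.75×0.6×70×0.25×20.625 = 162.4 kips; take 154.7 kips (yield).
Tension yield (gross): A_g = 5.4375×0.25 = 1.3594 in². φR_n = 0.90 × 50 × 1.3594 = 61.2 kips.
Governing: min(229.7, 154.7, 61.2) = 61.2 kips → gross-section yield.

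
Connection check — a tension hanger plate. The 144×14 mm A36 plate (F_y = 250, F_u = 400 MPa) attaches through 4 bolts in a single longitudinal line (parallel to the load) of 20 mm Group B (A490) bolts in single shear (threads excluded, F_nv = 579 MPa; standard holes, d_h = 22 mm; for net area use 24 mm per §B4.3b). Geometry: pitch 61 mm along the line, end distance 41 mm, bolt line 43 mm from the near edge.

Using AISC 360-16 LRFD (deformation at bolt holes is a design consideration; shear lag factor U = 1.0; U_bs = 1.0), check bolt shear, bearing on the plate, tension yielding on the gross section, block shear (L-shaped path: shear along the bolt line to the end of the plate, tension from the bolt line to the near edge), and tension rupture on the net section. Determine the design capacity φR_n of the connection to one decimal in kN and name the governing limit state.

Bolt shear: A_b = π(20)²/4 = 314.16 mm². φR_n = 0.75 × 579 × 314.16 × 4 × 1 = 545.7 kN.
Bearing (14 mm plate, F_u = 400 MPa): end bolts L_c = 41 − 22/2 = 30, R_n = min(1.2×30×14×400, 2.4×20×14×400) = 201.6 kN/bolt; interior L_c = 61 − 22 = 39, R_n = 262.08 kN/bolt. φR_n = 0.75 × (1×201.6 + 3×262.08) = 740.9 kN.
Tension yield (gross): A_g = 144×14 = 2016 mm². φR_n = 0.90 × 250 × 2016 = 453.6 kN.
Block shear: shear path 1×[41+3×61] = 1×224 mm, A_gv = 3136, A_nv = 1×(224 − 3.5×24)×14 = 1960 mm²; tension to near edge: (43 − 0.5×24)×14 = 434 mm². R_n = min(0.6×400×1960, 0.6×250×3136) + 1.0×400×434 = min(470.4, 470.4) + 173.6 = 644 kN. φR_n = 0.75 × 644 = 483.0 kN.
Tension rupture (net): A_n = (144 − 1×24)×14 = 1680 mm² (U = 1.0, A_e = A_n). φR_n = 0.75 × 400 × 1680 = 504.0 kN.
Governing: min(545.7, 740.9, 453.6, 483.0, 504.0) = 453.6 kN → gross-section yield.

453.6 kN (gross-section yield governs)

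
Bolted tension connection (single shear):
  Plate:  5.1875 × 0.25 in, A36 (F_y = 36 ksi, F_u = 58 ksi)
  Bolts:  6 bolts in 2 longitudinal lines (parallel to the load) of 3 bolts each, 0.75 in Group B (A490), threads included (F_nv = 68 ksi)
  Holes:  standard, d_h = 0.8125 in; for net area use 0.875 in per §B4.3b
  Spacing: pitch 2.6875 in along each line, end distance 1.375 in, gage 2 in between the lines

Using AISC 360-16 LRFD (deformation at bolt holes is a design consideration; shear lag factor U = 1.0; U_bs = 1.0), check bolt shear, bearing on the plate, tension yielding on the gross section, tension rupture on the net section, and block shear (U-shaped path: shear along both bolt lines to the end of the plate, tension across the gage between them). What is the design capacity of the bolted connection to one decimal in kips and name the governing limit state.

37.4 kips (net-section rupture governs)

Bolt shear: A_b = π(0.75)²/4 = 0.44179 in². φR_n = 0.75 × 68 × 0.44179 × 6 × 1 = 135.2 kips.
Bearing (0.25 in plate, F_u = 58 ksi): end bolts L_c = 1.375 − 0.8125/2 = 0.96875, R_n = min(1.2×0.96875×0.25×58, 2.4×0.75×0.25×58) = 16.856 kips/bolt; interior L_c = 2.6875 − 0.8125 = 1.875, R_n = 26.1 kips/bolt. φR_n = 0.75 × (2×16.856 + 4×26.1) = 103.6 kips.
Tension yield (gross): A_g = 5.1875×0.25 = 1.2969 in². φR_n = 0.90 × 36 × 1.2969 = 42.0 kips.
Tension rupture (net): A_n = (5.1875 − 2×0.875)×0.25 = 0.85938 in² (U = 1.0, A_e = A_n). φR_n = 0.75 × 58 × 0.85938 = 37.4 kips.
Block shear: shear path 2×[1.375+2×2.6875] = 2×6.75 in, A_gv = 3.375, A_nv = 2×(6.75 − 2.5×0.875)×0.25 = 2.2813 in²; tension across gage: (2 − 1×0.875)×0.25 = 0.28125 in². R_n = min(0.6×58×2.2813, 0.6×36×3.375) + 1.0×58×0.28125 = min(79.389, 72.9) + 16.313 = 89.213 kips. φR_n = 0.75 × 89.213 = 66.9 kips.
Governing: min(135.2, 103.6, 42.0, 37.4, 66.9) = 37.4 kips → net-section rupture.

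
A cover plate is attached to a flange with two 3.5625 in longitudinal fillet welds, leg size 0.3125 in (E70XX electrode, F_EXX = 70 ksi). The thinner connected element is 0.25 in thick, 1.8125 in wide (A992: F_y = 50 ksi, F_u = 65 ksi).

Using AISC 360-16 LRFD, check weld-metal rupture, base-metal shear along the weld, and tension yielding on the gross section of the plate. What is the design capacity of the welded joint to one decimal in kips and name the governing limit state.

20.4 kips (gross-section yield governs)

Weld metal: throat = 0.707×0.3125 = 0.22094 in, L = 2×3.5625 = 7.125 in. φR_n = 0.75 × 0.6 × 70 × 0.22094 × 7.125 = 49.6 kips.
Base metal shear (0.25 in plate): yield φR_n = 1.0×0.6×50×0.25×7.125 = 53.4 kips; rupture φR_n = 0.75×0.6×65×0.25×7.125 = 52.1 kips; take 52.1 kips (rupture).
Tension yield (gross): A_g = 1.8125×0.25 = 0.45313 in². φR_n = 0.90 × 50 × 0.45313 = 20.4 kips.
Governing: min(49.6, 52.1, 20.4) = 20.4 kips → gross-section yield.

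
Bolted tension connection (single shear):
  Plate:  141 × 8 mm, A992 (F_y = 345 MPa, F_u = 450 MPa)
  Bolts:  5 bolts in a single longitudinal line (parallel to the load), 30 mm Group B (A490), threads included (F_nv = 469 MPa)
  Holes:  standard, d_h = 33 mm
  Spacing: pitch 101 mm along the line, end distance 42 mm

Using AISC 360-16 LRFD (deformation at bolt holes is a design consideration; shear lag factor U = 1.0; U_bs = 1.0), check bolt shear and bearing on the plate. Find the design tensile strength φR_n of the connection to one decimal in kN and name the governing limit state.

860.2 kN (bearing governs)

Bolt shear: A_b = π(30)²/4 = 706.86 mm². φR_n = 0.75 × 469 × 706.86 × 5 × 1 = 1243.2 kN.
Bearing (8 mm plate, F_u = 450 MPa): end bolts L_c = 42 − 33/2 = 25.5, R_n = min(1.2×25.5×8×450, 2.4×30×8×450) = 110.16 kN/bolt; interior L_c = 101 − 33 = 68, R_n = 259.2 kN/bolt. φR_n = 0.75 × (1×110.16 + 4×259.2) = 860.2 kN.
Governing: min(1243.2, 860.2) = 860.2 kN → bearing.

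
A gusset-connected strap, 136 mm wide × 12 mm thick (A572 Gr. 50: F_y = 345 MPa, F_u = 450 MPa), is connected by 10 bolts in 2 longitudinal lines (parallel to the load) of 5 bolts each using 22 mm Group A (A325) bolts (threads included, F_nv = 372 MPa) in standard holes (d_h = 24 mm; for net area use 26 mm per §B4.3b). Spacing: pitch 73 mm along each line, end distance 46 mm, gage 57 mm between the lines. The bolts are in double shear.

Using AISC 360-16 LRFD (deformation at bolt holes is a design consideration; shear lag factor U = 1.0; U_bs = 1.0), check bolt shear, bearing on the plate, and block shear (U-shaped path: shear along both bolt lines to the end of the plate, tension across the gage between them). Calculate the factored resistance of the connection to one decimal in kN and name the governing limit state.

1199.6 kN (block shear governs)

Bolt shear: A_b = π(22)²/4 = 380.13 mm². φR_n = 0.75 × 372 × 380.13 × 10 × 2 = 2121.1 kN.
Bearing (12 mm plate, F_u = 450 MPa): end bolts L_c = 46 − 24/2 = 34, R_n = min(1.2×34×12×450, 2.4×22×12×450) = 220.32 kN/bolt; interior L_c = 73 − 24 = 49, R_n = 285.12 kN/bolt. φR_n = 0.75 × (2×220.32 + 8×285.12) = 2041.2 kN.
Block shear: shear path 2×[46+4×73] = 2×338 mm, A_gv = 8112, A_nv = 2×(338 − 4.5×26)×12 = 5304 mm²; tension across gage: (57 − 1×26)×12 = 372 mm². R_n = min(0.6×450×5304, 0.6×345×8112) + 1.0×450×372 = min(1432.1, 1679.2) + 167.4 = 1599.5 kN. φR_n = 0.75 × 1599.5 = 1199.6 kN.
Governing: min(2121.1, 2041.2, 1199.6) = 1199.6 kN → block shear.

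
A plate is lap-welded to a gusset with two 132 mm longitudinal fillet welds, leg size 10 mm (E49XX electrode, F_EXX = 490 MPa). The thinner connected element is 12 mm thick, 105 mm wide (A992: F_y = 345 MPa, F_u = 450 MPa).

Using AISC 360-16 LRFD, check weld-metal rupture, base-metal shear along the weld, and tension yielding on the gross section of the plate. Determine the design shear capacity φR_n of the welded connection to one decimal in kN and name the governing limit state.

391.2 kN (gross-section yield governs)

Weld metal: throat = 0.707×10 = 7.07 mm, L = 2×132 = 264 mm. φR_n = 0.75 × 0.6 × 490 × 7.07 × 264 = 411.6 kN.
Base metal shear (12 mm plate): yield φR_n = 1.0×0.6×345×12×264 = 655.8 kN; rupture φR_n = 0.75×0.6×450×12×264 = 641.5 kN; take 641.5 kN (rupture).
Tension yield (gross): A_g = 105×12 = 1260 mm². φR_n = 0.90 × 345 × 1260 = 391.2 kN.
Governing: min(411.6, 641.5, 391.2) = 391.2 kN → gross-section yield.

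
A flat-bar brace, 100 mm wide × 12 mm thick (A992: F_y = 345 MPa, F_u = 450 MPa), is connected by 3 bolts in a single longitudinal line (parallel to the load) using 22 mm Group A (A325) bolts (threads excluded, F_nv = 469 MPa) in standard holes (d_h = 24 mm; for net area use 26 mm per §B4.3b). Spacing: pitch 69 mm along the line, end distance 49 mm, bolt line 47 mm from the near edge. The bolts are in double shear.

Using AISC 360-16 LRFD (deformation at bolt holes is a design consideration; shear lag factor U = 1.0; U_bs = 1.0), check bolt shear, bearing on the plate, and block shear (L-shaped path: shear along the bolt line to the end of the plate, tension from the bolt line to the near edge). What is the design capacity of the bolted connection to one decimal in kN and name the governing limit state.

Bolt shear: A_b = π(22)²/4 = 380.13 mm². φR_n = 0.75 × 469 × 380.13 × 3 × 2 = 802.3 kN.
Bearing (12 mm plate, F_u = 450 MPa): end bolts L_c = 49 − 24/2 = 37, R_n = min(1.2×37×12×450, 2.4×22×12×450) = 239.76 kN/bolt; interior L_c = 69 − 24 = 45, R_n = 285.12 kN/bolt. φR_n = 0.75 × (1×239.76 + 2×285.12) = 607.5 kN.
Block shear: shear path 1×[49+2×69] = 1×187 mm, A_gv = 2244, A_nv = 1×(187 − 2.5×26)×12 = 1464 mm²; tension to near edge: (47 − 0.5×26)×12 = 408 mm². R_n = min(0.6×450×1464, 0.6×345×2244) + 1.0×450×408 = min(395.28, 464.51) + 183.6 = 578.88 kN. φR_n = 0.75 × 578.88 = 434.2 kN.
Governing: min(802.3, 607.5, 434.2) = 434.2 kN → block shear.

434.2 kN (block shear governs)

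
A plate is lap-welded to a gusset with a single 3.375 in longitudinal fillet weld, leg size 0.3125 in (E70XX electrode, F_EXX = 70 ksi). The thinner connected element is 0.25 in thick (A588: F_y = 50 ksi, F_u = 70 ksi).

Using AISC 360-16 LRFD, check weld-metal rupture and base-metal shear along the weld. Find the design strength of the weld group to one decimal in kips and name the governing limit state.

Weld metal: throat = 0.707×0.3125 = 0.22094 in, L = 3.375 in. φR_n = 0.75 × 0.6 × 70 × 0.22094 × 3.375 = 23.5 kips.
Base metal shear (0.25 in plate): yield φR_n = 1.0×0.6×50×0.25×3.375 = 25.3 kips; rupture φR_n = 0.75×0.6×70×0.25×3.375 = 26.6 kips; take 25.3 kips (yield).
Governing: min(23.5, 25.3) = 23.5 kips → weld metal.

23.5 kips (weld metal governs)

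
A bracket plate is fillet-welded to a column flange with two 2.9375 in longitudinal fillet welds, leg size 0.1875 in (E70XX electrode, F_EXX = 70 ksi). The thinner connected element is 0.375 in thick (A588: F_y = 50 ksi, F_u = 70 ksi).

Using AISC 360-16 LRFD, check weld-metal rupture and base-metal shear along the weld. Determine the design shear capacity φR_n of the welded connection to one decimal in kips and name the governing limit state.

24.5 kips (weld metal governs)

Weld metal: throat = 0.707×0.1875 = 0.13256 in, L = 2×2.9375 = 5.875 in. φR_n = 0.75 × 0.6 × 70 × 0.13256 × 5.875 = 24.5 kips.
Base metal shear (0.375 in plate): yield φR_n = 1.0×0.6×50×0.375×5.875 = 66.1 kips; rupture φR_n = 0.75×0.6×70×0.375×5.875 = 69.4 kips; take 66.1 kips (yield).
Governing: min(24.5, 66.1) = 24.5 kips → weld metal.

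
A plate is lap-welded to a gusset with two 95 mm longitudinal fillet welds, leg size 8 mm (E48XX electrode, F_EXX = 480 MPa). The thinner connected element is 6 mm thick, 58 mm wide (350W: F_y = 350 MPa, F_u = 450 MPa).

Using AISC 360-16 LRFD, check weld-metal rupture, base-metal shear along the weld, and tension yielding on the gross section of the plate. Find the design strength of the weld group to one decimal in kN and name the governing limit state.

109.6 kN (gross-section yield governs)

Weld metal: throat = 0.707×8 = 5.656 mm, L = 2×95 = 190 mm. φR_n = 0.75 × 0.6 × 480 × 5.656 × 190 = 232.1 kN.
Base metal shear (6 mm plate): yield φR_n = 1.0×0.6×350×6×190 = 239.4 kN; rupture φR_n = 0.75×0.6×450×6×190 = 230.9 kN; take 230.9 kN (rupture).
Tension yield (gross): A_g = 58×6 = 348 mm². φR_n = 0.90 × 350 × 348 = 109.6 kN.
Governing: min(232.1, 230.9, 109.6) = 109.6 kN → gross-section yield.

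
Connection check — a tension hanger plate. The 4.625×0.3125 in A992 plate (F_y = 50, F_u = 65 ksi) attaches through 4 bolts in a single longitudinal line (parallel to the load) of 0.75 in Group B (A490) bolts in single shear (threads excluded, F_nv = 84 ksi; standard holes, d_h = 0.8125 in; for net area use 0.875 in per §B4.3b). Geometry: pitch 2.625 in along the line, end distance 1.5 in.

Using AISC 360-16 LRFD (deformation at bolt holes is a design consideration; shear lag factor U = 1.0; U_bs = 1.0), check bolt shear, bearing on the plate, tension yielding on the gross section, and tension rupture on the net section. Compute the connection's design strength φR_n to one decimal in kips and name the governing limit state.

Bolt shear: A_b = π(0.75)²/4 = 0.44179 in². φR_n = 0.75 × 84 × 0.44179 × 4 × 1 = 111.3 kips.
Bearing (0.3125 in plate, F_u = 65 ksi): end bolts L_c = 1.5 − 0.8125/2 = 1.09375, R_n = min(1.2×1.09375×0.3125×65, 2.4×0.75×0.3125×65) = 26.66 kips/bolt; interior L_c = 2.625 − 0.8125 = 1.8125, R_n = 36.563 kips/bolt. φR_n = 0.75 × (1×26.66 + 3×36.563) = 102.3 kips.
Tension yield (gross): A_g = 4.625×0.3125 = 1.4453 in². φR_n = 0.90 × 50 × 1.4453 = 65.0 kips.
Tension rupture (net): A_n = (4.625 − 1×0.875)×0.3125 = 1.1719 in² (U = 1.0, A_e = A_n). φR_n = 0.75 × 65 × 1.1719 = 57.1 kips.
Governing: min(111.3, 102.3, 65.0, 57.1) = 57.1 kips → net-section rupture.

57.1 kips (net-section rupture governs)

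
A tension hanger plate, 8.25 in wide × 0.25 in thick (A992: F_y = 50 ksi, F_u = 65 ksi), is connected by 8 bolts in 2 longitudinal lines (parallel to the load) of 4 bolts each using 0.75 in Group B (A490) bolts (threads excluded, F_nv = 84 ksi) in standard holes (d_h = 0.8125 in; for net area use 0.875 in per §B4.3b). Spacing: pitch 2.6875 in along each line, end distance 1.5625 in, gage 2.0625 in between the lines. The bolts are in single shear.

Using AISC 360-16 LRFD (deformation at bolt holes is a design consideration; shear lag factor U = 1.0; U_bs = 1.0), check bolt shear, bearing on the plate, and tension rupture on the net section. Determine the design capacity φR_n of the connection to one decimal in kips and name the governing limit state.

Bolt shear: A_b = π(0.75)²/4 = 0.44179 in². φR_n = 0.75 × 84 × 0.44179 × 8 × 1 = 222.7 kips.
Bearing (0.25 in plate, F_u = 65 ksi): end bolts L_c = 1.5625 − 0.8125/2 = 1.15625, R_n = min(1.2×1.15625×0.25×65, 2.4×0.75×0.25×65) = 22.547 kips/bolt; interior L_c = 2.6875 − 0.8125 = 1.875, R_n = 29.25 kips/bolt. φR_n = 0.75 × (2×22.547 + 6×29.25) = 165.4 kips.
Tension rupture (net): A_n = (8.25 − 2×0.875)×0.25 = 1.625 in² (U = 1.0, A_e = A_n). φR_n = 0.75 × 65 × 1.625 = 79.2 kips.
Governing: min(222.7, 165.4, 79.2) = 79.2 kips → net-section rupture.

79.2 kips (net-section rupture governs)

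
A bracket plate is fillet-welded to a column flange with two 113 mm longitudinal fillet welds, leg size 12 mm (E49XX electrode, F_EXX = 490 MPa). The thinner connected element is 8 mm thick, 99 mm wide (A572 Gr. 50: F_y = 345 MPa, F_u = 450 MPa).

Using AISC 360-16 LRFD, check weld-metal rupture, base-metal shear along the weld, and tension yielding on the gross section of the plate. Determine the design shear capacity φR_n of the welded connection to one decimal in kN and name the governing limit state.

245.9 kN (gross-section yield governs)

Weld metal: throat = 0.707×12 = 8.484 mm, L = 2×113 = 226 mm. φR_n = 0.75 × 0.6 × 490 × 8.484 × 226 = 422.8 kN.
Base metal shear (8 mm plate): yield φR_n = 1.0×0.6×345×8×226 = 374.3 kN; rupture φR_n = 0.75×0.6×450×8×226 = 366.1 kN; take 366.1 kN (rupture).
Tension yield (gross): A_g = 99×8 = 792 mm². φR_n = 0.90 × 345 × 792 = 245.9 kN.
Governing: min(422.8, 366.1, 245.9) = 245.9 kN → gross-section yield.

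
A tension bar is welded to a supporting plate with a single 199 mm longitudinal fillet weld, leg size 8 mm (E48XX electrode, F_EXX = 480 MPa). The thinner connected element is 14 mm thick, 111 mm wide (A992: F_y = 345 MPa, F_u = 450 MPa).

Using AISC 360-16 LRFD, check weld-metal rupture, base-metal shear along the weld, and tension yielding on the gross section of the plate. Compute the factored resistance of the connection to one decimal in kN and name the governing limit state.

Weld metal: throat = 0.707×8 = 5.656 mm, L = 199 mm. φR_n = 0.75 × 0.6 × 480 × 5.656 × 199 = 243.1 kN.
Base metal shear (14 mm plate): yield φR_n = 1.0×0.6×345×14×199 = 576.7 kN; rupture φR_n = 0.75×0.6×450×14×199 = 564.2 kN; take 564.2 kN (rupture).
Tension yield (gross): A_g = 111×14 = 1554 mm². φR_n = 0.90 × 345 × 1554 = 482.5 kN.
Governing: min(243.1, 564.2, 482.5) = 243.1 kN → weld metal.

243.1 kN (weld metal governs)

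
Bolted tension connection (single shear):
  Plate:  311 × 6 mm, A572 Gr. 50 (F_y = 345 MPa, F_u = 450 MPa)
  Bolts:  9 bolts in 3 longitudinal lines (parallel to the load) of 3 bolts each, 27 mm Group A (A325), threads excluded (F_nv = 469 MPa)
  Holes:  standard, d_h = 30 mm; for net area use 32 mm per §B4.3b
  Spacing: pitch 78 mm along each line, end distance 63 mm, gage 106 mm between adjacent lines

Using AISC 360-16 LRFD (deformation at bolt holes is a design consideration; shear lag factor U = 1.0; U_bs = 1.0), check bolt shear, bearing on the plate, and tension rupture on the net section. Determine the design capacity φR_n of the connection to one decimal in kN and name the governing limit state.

435.4 kN (net-section rupture governs)

Bolt shear: A_b = π(27)²/4 = 572.56 mm². φR_n = 0.75 × 469 × 572.56 × 9 × 1 = 1812.6 kN.
Bearing (6 mm plate, F_u = 450 MPa): end bolts L_c = 63 − 30/2 = 48, R_n = min(1.2×48×6×450, 2.4×27×6×450) = 155.52 kN/bolt; interior L_c = 78 − 30 = 48, R_n = 155.52 kN/bolt. φR_n = 0.75 × (3×155.52 + 6×155.52) = 1049.8 kN.
Tension rupture (net): A_n = (311 − 3×32)×6 = 1290 mm² (U = 1.0, A_e = A_n). φR_n = 0.75 × 450 × 1290 = 435.4 kN.
Governing: min(1812.6, 1049.8, 435.4) = 435.4 kN → net-section rupture.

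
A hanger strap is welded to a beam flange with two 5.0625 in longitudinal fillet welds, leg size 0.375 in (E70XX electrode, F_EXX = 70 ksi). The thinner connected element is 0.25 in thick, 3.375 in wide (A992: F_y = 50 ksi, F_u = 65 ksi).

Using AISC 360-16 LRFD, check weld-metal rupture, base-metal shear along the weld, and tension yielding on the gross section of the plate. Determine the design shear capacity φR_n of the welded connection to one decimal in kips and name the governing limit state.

38.0 kips (gross-section yield governs)

Weld metal: throat = 0.707×0.375 = 0.26513 in, L = 2×5.0625 = 10.125 in. φR_n = 0.75 × 0.6 × 70 × 0.26513 × 10.125 = 84.6 kips.
Base metal shear (0.25 in plate): yield φR_n = 1.0×0.6×50×0.25×10.125 = 75.9 kips; rupture φR_n = 0.75×0.6×65×0.25×10.125 = 74.0 kips; take 74.0 kips (rupture).
Tension yield (gross): A_g = 3.375×0.25 = 0.84375 in². φR_n = 0.90 × 50 × 0.84375 = 38.0 kips.
Governing: min(84.6, 74.0, 38.0) = 38.0 kips → gross-section yield.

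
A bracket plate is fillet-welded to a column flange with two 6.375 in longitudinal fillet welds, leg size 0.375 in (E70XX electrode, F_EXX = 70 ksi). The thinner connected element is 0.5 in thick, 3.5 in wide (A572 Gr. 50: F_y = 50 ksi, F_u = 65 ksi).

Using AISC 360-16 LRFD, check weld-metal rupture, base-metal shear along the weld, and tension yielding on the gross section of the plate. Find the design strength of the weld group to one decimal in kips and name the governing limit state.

Weld metal: throat = 0.707×0.375 = 0.26513 in, L = 2×6.375 = 12.75 in. φR_n = 0.75 × 0.6 × 70 × 0.26513 × 12.75 = 106.5 kips.
Base metal shear (0.5 in plate): yield φR_n = 1.0×0.6×50×0.5×12.75 = 191.3 kips; rupture φR_n = 0.75×0.6×65×0.5×12.75 = 186.5 kips; take 186.5 kips (rupture).
Tension yield (gross): A_g = 3.5×0.5 = 1.75 in². φR_n = 0.90 × 50 × 1.75 = 78.8 kips.
Governing: min(106.5, 186.5, 78.8) = 78.8 kips → gross-section yield.

78.8 kips (gross-section yield governs)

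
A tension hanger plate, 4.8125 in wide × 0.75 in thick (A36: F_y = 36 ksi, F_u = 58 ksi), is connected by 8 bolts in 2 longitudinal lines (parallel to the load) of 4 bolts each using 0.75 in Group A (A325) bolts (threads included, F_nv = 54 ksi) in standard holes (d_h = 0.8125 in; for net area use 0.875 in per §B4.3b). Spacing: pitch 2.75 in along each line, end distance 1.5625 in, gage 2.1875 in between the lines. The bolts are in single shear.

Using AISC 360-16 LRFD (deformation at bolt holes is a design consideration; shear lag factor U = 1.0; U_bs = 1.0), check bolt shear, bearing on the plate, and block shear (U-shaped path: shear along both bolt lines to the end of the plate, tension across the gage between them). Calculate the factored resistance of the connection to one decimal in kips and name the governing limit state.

Bolt shear: A_b = π(0.75)²/4 = 0.44179 in². φR_n = 0.75 × 54 × 0.44179 × 8 × 1 = 143.1 kips.
Bearing (0.75 in plate, F_u = 58 ksi): end bolts L_c = 1.5625 − 0.8125/2 = 1.15625, R_n = min(1.2×1.15625×0.75×58, 2.4×0.75×0.75×58) = 60.356 kips/bolt; interior L_c = 2.75 − 0.8125 = 1.9375, R_n = 78.3 kips/bolt. φR_n = 0.75 × (2×60.356 + 6×78.3) = 442.9 kips.
Block shear: shear path 2×[1.5625+3×2.75] = 2×9.8125 in, A_gv = 14.719, A_nv = 2×(9.8125 − 3.5×0.875)×0.75 = 10.125 in²; tension across gage: (2.1875 − 1×0.875)×0.75 = 0.98438 in². R_n = min(0.6×58×10.125, 0.6×36×14.719) + 1.0×58×0.98438 = min(352.35, 317.93) + 57.094 = 375.02 kips. φR_n = 0.75 × 375.02 = 281.3 kips.
Governing: min(143.1, 442.9, 281.3) = 143.1 kips → bolt shear.

143.1 kips (bolt shear governs)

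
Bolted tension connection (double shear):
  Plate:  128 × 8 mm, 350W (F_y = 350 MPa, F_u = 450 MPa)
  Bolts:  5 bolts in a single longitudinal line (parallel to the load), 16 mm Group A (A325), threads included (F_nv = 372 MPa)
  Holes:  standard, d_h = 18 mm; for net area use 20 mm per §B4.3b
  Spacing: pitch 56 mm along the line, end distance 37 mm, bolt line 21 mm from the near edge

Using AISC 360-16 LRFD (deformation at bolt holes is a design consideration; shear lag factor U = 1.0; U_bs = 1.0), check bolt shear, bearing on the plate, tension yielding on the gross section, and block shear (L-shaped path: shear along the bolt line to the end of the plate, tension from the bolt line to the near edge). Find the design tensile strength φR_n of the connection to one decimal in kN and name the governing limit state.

Bolt shear: A_b = π(16)²/4 = 201.06 mm². φR_n = 0.75 × 372 × 201.06 × 5 × 2 = 561.0 kN.
Bearing (8 mm plate, F_u = 450 MPa): end bolts L_c = 37 − 18/2 = 28, R_n = min(1.2×28×8×450, 2.4×16×8×450) = 120.96 kN/bolt; interior L_c = 56 − 18 = 38, R_n = 138.24 kN/bolt. φR_n = 0.75 × (1×120.96 + 4×138.24) = 505.4 kN.
Tension yield (gross): A_g = 128×8 = 1024 mm². φR_n = 0.90 × 350 × 1024 = 322.6 kN.
Block shear: shear path 1×[37+4×56] = 1×261 mm, A_gv = 2088, A_nv = 1×(261 − 4.5×20)×8 = 1368 mm²; tension to near edge: (21 − 0.5×20)×8 = 88 mm². R_n = min(0.6×450×1368, 0.6×350×2088) + 1.0×450×88 = min(369.36, 438.48) + 39.6 = 408.96 kN. φR_n = 0.75 × 408.96 = 306.7 kN.
Governing: min(561.0, 505.4, 322.6, 306.7) = 306.7 kN → block shear.

306.7 kN (block shear governs)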